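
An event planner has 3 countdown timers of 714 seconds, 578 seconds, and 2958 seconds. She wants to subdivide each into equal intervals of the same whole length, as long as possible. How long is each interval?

34 seconds

The interval must divide each timer length; the longest such is the gcd.
714 = 2 × 3 × 7 × 17
578 = 2 × 17^2
2958 = 2 × 3 × 17 × 29
gcd(714, 578, 2958) = 2 × 17 = 34.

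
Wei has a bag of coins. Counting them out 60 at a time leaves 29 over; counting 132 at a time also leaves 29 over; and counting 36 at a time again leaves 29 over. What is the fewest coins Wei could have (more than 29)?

2009

N − 29 must be a common multiple of 60, 132, and 36.
60 = 2^2 × 3 × 5
132 = 2^2 × 3 × 11
36 = 2^2 × 3^2
LCM(60, 132, 36) = 2^2 × 3^2 × 5 × 11 = 1980.
Smallest N > 29 is LCM + 29 = 1980 + 29 = 2009.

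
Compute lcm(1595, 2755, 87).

1595 = 5 × 11 × 29
2755 = 5 × 19 × 29
87 = 3 × 29
LCM(1595, 2755, 87) = 3 × 5 × 11 × 19 × 29 = 90915.

90915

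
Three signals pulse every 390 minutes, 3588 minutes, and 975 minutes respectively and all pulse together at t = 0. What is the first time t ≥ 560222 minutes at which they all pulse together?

Joint pulses occur at multiples of LCM(390, 3588, 975).
390 = 2 × 3 × 5 × 13
3588 = 2^2 × 3 × 13 × 23
975 = 3 × 5^2 × 13
LCM(390, 3588, 975) = 2^2 × 3 × 5^2 × 13 × 23 = 89700.
Smallest multiple of 89700 that is ≥ 560222: ⌈560222/89700⌉ × 89700 = 7 × 89700 = 627900.

627900 minutes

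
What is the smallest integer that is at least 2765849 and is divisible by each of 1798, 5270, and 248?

The integer must be a common multiple of 1798, 5270, and 248, so a multiple of their LCM.
1798 = 2 × 29 × 31
5270 = 2 × 5 × 17 × 31
248 = 2^3 × 31
LCM(1798, 5270, 248) = 2^3 × 5 × 17 × 29 × 31 = 611320.
Smallest multiple of 611320 that is ≥ 2765849: ⌈2765849/611320⌉ × 611320 = 5 × 611320 = 3056600.

3056600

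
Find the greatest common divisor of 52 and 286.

52 = 2^2 × 13
286 = 2 × 11 × 13
gcd(52, 286) = 2 × 13 = 26.

26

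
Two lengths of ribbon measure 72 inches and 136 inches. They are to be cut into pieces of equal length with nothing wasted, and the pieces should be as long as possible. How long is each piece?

By the Euclidean algorithm:
136 = 1 × 72 + 64
72 = 1 × 64 + 8
64 = 8 × 8 + 0
gcd(72, 136) = 8.

8 inches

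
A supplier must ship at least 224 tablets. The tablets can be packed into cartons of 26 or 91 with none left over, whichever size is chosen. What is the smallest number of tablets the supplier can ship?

The number of tablets must be a common multiple of 26 and 91, so a multiple of their LCM.
26 = 2 × 13
91 = 7 × 13
LCM(26, 91) = 2 × 7 × 13 = 182.
Smallest multiple of 182 that is ≥ 224: ⌈224/182⌉ × 182 = 2 × 182 = 364.

364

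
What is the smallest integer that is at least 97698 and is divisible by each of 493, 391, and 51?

The integer must be a common multiple of 493, 391, and 51, so a multiple of their LCM.
493 = 17 × 29
391 = 17 × 23
51 = 3 × 17
LCM(493, 391, 51) = 3 × 17 × 23 × 29 = 34017.
Smallest multiple of 34017 that is ≥ 97698: ⌈97698/34017⌉ × 34017 = 3 × 34017 = 102051.

102051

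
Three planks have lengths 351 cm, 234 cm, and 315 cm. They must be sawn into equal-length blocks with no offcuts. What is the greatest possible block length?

9 cm

The block length must divide every plank, so the greatest is gcd(351, 234, 315).
351 = 3^3 × 13
234 = 2 × 3^2 × 13
315 = 3^2 × 5 × 7
gcd(351, 234, 315) = 3^2 = 9.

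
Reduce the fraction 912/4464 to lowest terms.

912 = 2^4 × 3 × 19
4464 = 2^4 × 3^2 × 31
gcd(912, 4464) = 2^4 × 3 = 48.
Divide numerator and denominator by 48: 912/4464 = 19/93.

19/93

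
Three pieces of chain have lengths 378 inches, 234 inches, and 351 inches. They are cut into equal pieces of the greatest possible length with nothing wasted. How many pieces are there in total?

107

Piece length = gcd(378, 234, 351).
378 = 2 × 3^3 × 7
234 = 2 × 3^2 × 13
351 = 3^3 × 13
gcd(378, 234, 351) = 3^2 = 9.
Total pieces = 378/9 + 234/9 + 351/9 = 42 + 26 + 39 = 107.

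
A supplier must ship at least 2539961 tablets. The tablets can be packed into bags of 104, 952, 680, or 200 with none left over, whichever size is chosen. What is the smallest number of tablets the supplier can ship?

The number of tablets must be a common multiple of 104, 952, 680, and 200, so a multiple of their LCM.
104 = 2^3 × 13
952 = 2^3 × 7 × 17
680 = 2^3 × 5 × 17
200 = 2^3 × 5^2
LCM(104, 952, 680, 200) = 2^3 × 5^2 × 7 × 13 × 17 = 309400.
Smallest multiple of 309400 that is ≥ 2539961: ⌈2539961/309400⌉ × 309400 = 9 × 309400 = 2784600.

2784600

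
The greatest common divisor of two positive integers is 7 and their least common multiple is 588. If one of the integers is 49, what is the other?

For two integers, gcd × lcm = product, so the other is (7 × 588) / 49 = 4116 / 49 = 84.

84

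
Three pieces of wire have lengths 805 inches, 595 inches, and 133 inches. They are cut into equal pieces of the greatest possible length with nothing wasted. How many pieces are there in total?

219

Piece length = gcd(805, 595, 133).
805 = 5 × 7 × 23
595 = 5 × 7 × 17
133 = 7 × 19
gcd(805, 595, 133) = 7.
Total pieces = 805/7 + 595/7 + 133/7 = 115 + 85 + 19 = 219.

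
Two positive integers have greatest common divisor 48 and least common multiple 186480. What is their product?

For any two positive integers, gcd × lcm = product = 48 × 186480 = 8951040.

8951040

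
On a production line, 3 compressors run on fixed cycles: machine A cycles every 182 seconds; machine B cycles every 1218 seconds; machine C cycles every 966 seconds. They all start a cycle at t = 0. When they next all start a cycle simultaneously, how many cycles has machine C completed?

The first common completion time is the LCM of the periods.
182 = 2 × 7 × 13
1218 = 2 × 3 × 7 × 29
966 = 2 × 3 × 7 × 23
LCM(182, 1218, 966) = 2 × 3 × 7 × 13 × 23 × 29 = 364182.
Cycles for period 966: 364182 / 966 = 377.

377 cycles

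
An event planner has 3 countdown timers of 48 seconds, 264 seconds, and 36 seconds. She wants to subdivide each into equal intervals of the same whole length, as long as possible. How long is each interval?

12 seconds

The interval must divide each timer length; the longest such is the gcd.
48 = 2^4 × 3
264 = 2^3 × 3 × 11
36 = 2^2 × 3^2
gcd(48, 264, 36) = 2^2 × 3 = 12.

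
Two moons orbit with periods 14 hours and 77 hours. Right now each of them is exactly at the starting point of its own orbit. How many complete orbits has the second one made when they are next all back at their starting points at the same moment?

They are all back at their starting positions together after one LCM of the periods.
14 = 2 × 7
77 = 7 × 11
LCM(14, 77) = 2 × 7 × 11 = 154.
Orbits for period 77: 154 / 77 = 2.

2 orbits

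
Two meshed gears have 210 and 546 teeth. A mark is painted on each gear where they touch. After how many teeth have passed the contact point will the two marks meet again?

2730 teeth

We need the least common multiple of the intervals.
210 = 2 × 3 × 5 × 7
546 = 2 × 3 × 7 × 13
LCM(210, 546) = 2 × 3 × 5 × 7 × 13 = 2730.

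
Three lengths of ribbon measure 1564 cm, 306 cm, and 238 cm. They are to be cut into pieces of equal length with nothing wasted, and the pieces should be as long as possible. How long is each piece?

Each piece length must divide every original length, so the longest possible is gcd(1564, 306, 238).
1564 = 2^2 × 17 × 23
306 = 2 × 3^2 × 17
238 = 2 × 7 × 17
gcd(1564, 306, 238) = 2 × 17 = 34.

34 cm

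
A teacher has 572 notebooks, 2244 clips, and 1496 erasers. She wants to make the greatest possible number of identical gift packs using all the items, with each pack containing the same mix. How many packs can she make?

The pack count must divide each quantity, so the greatest is gcd(572, 2244, 1496).
572 = 2^2 × 11 × 13
2244 = 2^2 × 3 × 11 × 17
1496 = 2^3 × 11 × 17
gcd(572, 2244, 1496) = 2^2 × 11 = 44.

44 packs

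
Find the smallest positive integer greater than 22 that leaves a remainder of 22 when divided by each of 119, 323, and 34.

4544

N − 22 must be a common multiple of 119, 323, and 34.
119 = 7 × 17
323 = 17 × 19
34 = 2 × 17
LCM(119, 323, 34) = 2 × 7 × 17 × 19 = 4522.
Smallest N > 22 is LCM + 22 = 4522 + 22 = 4544.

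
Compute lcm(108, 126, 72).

108 = 2^2 × 3^3
126 = 2 × 3^2 × 7
72 = 2^3 × 3^2
LCM(108, 126, 72) = 2^3 × 3^3 × 7 = 1512.

1512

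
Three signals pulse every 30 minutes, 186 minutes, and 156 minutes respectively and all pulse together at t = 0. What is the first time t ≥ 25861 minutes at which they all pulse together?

Joint pulses occur at multiples of LCM(30, 186, 156).
30 = 2 × 3 × 5
186 = 2 × 3 × 31
156 = 2^2 × 3 × 13
LCM(30, 186, 156) = 2^2 × 3 × 5 × 13 × 31 = 24180.
Smallest multiple of 24180 that is ≥ 25861: ⌈25861/24180⌉ × 24180 = 2 × 24180 = 48360.

48360 minutes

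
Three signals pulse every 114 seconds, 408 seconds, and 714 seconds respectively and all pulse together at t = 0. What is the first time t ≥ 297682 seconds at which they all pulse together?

Joint pulses occur at multiples of LCM(114, 408, 714).
114 = 2 × 3 × 19
408 = 2^3 × 3 × 17
714 = 2 × 3 × 7 × 17
LCM(114, 408, 714) = 2^3 × 3 × 7 × 17 × 19 = 54264.
Smallest multiple of 54264 that is ≥ 297682: ⌈297682/54264⌉ × 54264 = 6 × 54264 = 325584.

325584 seconds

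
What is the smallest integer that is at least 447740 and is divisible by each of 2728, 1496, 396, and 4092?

834768

The integer must be a common multiple of 2728, 1496, 396, and 4092, so a multiple of their LCM.
2728 = 2^3 × 11 × 31
1496 = 2^3 × 11 × 17
396 = 2^2 × 3^2 × 11
4092 = 2^2 × 3 × 11 × 31
LCM(2728, 1496, 396, 4092) = 2^3 × 3^2 × 11 × 17 × 31 = 417384.
Smallest multiple of 417384 that is ≥ 447740: ⌈447740/417384⌉ × 417384 = 2 × 417384 = 834768.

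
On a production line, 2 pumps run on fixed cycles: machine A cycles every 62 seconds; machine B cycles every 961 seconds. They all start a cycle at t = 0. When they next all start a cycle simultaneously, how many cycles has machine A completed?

31 cycles

All finish a whole number of cycles simultaneously at t = LCM of the periods.
62 = 2 × 31
961 = 31^2
LCM(62, 961) = 2 × 31^2 = 1922.
Cycles for period 62: 1922 / 62 = 31.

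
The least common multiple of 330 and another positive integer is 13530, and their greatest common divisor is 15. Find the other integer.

615

gcd × lcm = product of the two integers, so the other integer is (15 × 13530) / 330 = 615.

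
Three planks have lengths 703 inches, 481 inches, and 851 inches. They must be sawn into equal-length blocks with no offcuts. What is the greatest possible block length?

This is the greatest common divisor of 703, 481, and 851.
703 = 19 × 37
481 = 13 × 37
851 = 23 × 37
gcd(703, 481, 851) = 37.

37 inches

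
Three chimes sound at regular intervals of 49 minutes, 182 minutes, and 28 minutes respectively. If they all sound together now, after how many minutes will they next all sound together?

2548 minutes

We need the least common multiple of the intervals.
49 = 7^2
182 = 2 × 7 × 13
28 = 2^2 × 7
LCM(49, 182, 28) = 2^2 × 7^2 × 13 = 2548.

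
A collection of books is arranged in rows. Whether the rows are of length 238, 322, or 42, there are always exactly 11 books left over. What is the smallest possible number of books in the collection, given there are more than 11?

16433

N − 11 must be a common multiple of 238, 322, and 42.
238 = 2 × 7 × 17
322 = 2 × 7 × 23
42 = 2 × 3 × 7
LCM(238, 322, 42) = 2 × 3 × 7 × 17 × 23 = 16422.
Smallest N > 11 is LCM + 11 = 16422 + 11 = 16433.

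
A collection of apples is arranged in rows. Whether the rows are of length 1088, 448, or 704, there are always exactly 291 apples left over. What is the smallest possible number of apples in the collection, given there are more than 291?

N − 291 must be a common multiple of 1088, 448, and 704.
1088 = 2^6 × 17
448 = 2^6 × 7
704 = 2^6 × 11
LCM(1088, 448, 704) = 2^6 × 7 × 11 × 17 = 83776.
Smallest N > 291 is LCM + 291 = 83776 + 291 = 84067.

84067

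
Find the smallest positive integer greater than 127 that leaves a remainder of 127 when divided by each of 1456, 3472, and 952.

N − 127 must be a common multiple of 1456, 3472, and 952.
1456 = 2^4 × 7 × 13
3472 = 2^4 × 7 × 31
952 = 2^3 × 7 × 17
LCM(1456, 3472, 952) = 2^4 × 7 × 13 × 17 × 31 = 767312.
Smallest N > 127 is LCM + 127 = 767312 + 127 = 767439.

767439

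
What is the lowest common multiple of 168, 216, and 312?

168 = 2^3 × 3 × 7
216 = 2^3 × 3^3
312 = 2^3 × 3 × 13
LCM(168, 216, 312) = 2^3 × 3^3 × 7 × 13 = 19656.

19656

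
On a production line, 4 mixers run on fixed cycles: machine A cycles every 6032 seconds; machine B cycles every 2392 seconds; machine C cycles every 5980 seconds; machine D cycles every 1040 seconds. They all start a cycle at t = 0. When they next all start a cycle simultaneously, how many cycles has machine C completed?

116 cycles

They are all back at their starting positions together after one LCM of the periods.
6032 = 2^4 × 13 × 29
2392 = 2^3 × 13 × 23
5980 = 2^2 × 5 × 13 × 23
1040 = 2^4 × 5 × 13
LCM(6032, 2392, 5980, 1040) = 2^4 × 5 × 13 × 23 × 29 = 693680.
Cycles for period 5980: 693680 / 5980 = 116.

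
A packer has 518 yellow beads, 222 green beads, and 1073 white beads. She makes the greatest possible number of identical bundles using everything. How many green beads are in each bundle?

6

Number of bundles = gcd(518, 222, 1073).
518 = 2 × 7 × 37
222 = 2 × 3 × 37
1073 = 29 × 37
gcd(518, 222, 1073) = 37.
green beads per bundle = 222 / 37 = 6.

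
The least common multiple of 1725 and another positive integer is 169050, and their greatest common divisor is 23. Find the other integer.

2254

gcd × lcm = product of the two integers, so the other integer is (23 × 169050) / 1725 = 2254.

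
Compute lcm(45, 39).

585

45 = 3^2 × 5
39 = 3 × 13
LCM(45, 39) = 3^2 × 5 × 13 = 585.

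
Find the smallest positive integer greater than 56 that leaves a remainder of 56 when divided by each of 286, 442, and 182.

34090

N − 56 must be a common multiple of 286, 442, and 182.
286 = 2 × 11 × 13
442 = 2 × 13 × 17
182 = 2 × 7 × 13
LCM(286, 442, 182) = 2 × 7 × 11 × 13 × 17 = 34034.
Smallest N > 56 is LCM + 56 = 34034 + 56 = 34090.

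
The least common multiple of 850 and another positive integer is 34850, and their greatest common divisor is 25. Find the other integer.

gcd × lcm = product of the two integers, so the other integer is (25 × 34850) / 850 = 1025.

1025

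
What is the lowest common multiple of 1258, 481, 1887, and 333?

1258 = 2 × 17 × 37
481 = 13 × 37
1887 = 3 × 17 × 37
333 = 3^2 × 37
LCM(1258, 481, 1887, 333) = 2 × 3^2 × 13 × 17 × 37 = 147186.

147186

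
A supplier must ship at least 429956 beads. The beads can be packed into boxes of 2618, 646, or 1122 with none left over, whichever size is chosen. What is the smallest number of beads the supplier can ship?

447678

The number of beads must be a common multiple of 2618, 646, and 1122, so a multiple of their LCM.
2618 = 2 × 7 × 11 × 17
646 = 2 × 17 × 19
1122 = 2 × 3 × 11 × 17
LCM(2618, 646, 1122) = 2 × 3 × 7 × 11 × 17 × 19 = 149226.
Smallest multiple of 149226 that is ≥ 429956: ⌈429956/149226⌉ × 149226 = 3 × 149226 = 447678.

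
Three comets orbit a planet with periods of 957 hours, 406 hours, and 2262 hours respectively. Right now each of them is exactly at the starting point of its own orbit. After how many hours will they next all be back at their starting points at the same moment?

The first simultaneous occurrence is after LCM of the individual periods.
957 = 3 × 11 × 29
406 = 2 × 7 × 29
2262 = 2 × 3 × 13 × 29
LCM(957, 406, 2262) = 2 × 3 × 7 × 11 × 13 × 29 = 174174.

174174 hours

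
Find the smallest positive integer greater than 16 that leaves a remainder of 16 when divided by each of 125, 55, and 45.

N − 16 must be a common multiple of 125, 55, and 45.
125 = 5^3
55 = 5 × 11
45 = 3^2 × 5
LCM(125, 55, 45) = 3^2 × 5^3 × 11 = 12375.
Smallest N > 16 is LCM + 16 = 12375 + 16 = 12391.

12391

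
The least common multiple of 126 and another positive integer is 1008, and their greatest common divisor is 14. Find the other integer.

112

gcd × lcm = product of the two integers, so the other integer is (14 × 1008) / 126 = 112.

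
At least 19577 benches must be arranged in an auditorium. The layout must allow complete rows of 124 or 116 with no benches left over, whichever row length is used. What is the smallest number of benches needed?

21576

The number of benches must be a common multiple of 124 and 116, so a multiple of their LCM.
124 = 2^2 × 31
116 = 2^2 × 29
LCM(124, 116) = 2^2 × 29 × 31 = 3596.
Smallest multiple of 3596 that is ≥ 19577: ⌈19577/3596⌉ × 3596 = 6 × 3596 = 21576.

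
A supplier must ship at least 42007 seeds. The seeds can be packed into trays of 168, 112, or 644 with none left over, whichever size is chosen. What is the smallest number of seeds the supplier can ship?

The number of seeds must be a common multiple of 168, 112, and 644, so a multiple of their LCM.
168 = 2^3 × 3 × 7
112 = 2^4 × 7
644 = 2^2 × 7 × 23
LCM(168, 112, 644) = 2^4 × 3 × 7 × 23 = 7728.
Smallest multiple of 7728 that is ≥ 42007: ⌈42007/7728⌉ × 7728 = 6 × 7728 = 46368.

46368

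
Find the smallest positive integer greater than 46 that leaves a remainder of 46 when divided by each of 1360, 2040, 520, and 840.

371326

N − 46 must be a common multiple of 1360, 2040, 520, and 840.
1360 = 2^4 × 5 × 17
2040 = 2^3 × 3 × 5 × 17
520 = 2^3 × 5 × 13
840 = 2^3 × 3 × 5 × 7
LCM(1360, 2040, 520, 840) = 2^4 × 3 × 5 × 7 × 13 × 17 = 371280.
Smallest N > 46 is LCM + 46 = 371280 + 46 = 371326.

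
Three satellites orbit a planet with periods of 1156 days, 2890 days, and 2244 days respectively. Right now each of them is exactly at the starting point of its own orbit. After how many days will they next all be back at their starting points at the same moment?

190740 days

They coincide at every common multiple of the periods; the first is the LCM.
1156 = 2^2 × 17^2
2890 = 2 × 5 × 17^2
2244 = 2^2 × 3 × 11 × 17
LCM(1156, 2890, 2244) = 2^2 × 3 × 5 × 11 × 17^2 = 190740.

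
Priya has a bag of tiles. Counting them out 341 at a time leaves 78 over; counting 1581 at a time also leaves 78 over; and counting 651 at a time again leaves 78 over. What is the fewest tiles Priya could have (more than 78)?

N − 78 must be a common multiple of 341, 1581, and 651.
341 = 11 × 31
1581 = 3 × 17 × 31
651 = 3 × 7 × 31
LCM(341, 1581, 651) = 3 × 7 × 11 × 17 × 31 = 121737.
Smallest N > 78 is LCM + 78 = 121737 + 78 = 121815.

121815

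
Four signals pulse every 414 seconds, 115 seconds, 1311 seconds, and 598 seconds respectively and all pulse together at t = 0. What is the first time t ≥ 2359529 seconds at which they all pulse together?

2556450 seconds

Joint pulses occur at multiples of LCM(414, 115, 1311, 598).
414 = 2 × 3^2 × 23
115 = 5 × 23
1311 = 3 × 19 × 23
598 = 2 × 13 × 23
LCM(414, 115, 1311, 598) = 2 × 3^2 × 5 × 13 × 19 × 23 = 511290.
Smallest multiple of 511290 that is ≥ 2359529: ⌈2359529/511290⌉ × 511290 = 5 × 511290 = 2556450.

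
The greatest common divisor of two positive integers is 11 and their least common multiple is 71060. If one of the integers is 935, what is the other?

For two integers, gcd × lcm = product, so the other is (11 × 71060) / 935 = 781660 / 935 = 836.

836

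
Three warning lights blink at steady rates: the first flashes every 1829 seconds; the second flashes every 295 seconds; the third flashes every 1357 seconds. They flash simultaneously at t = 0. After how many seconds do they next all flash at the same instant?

The first simultaneous occurrence is after LCM of the individual periods.
1829 = 31 × 59
295 = 5 × 59
1357 = 23 × 59
LCM(1829, 295, 1357) = 5 × 23 × 31 × 59 = 210335.

210335 seconds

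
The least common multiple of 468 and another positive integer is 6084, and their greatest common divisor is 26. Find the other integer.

gcd × lcm = product of the two integers, so the other integer is (26 × 6084) / 468 = 338.

338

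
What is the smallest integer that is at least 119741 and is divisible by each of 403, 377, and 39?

140244

The integer must be a common multiple of 403, 377, and 39, so a multiple of their LCM.
403 = 13 × 31
377 = 13 × 29
39 = 3 × 13
LCM(403, 377, 39) = 3 × 13 × 29 × 31 = 35061.
Smallest multiple of 35061 that is ≥ 119741: ⌈119741/35061⌉ × 35061 = 4 × 35061 = 140244.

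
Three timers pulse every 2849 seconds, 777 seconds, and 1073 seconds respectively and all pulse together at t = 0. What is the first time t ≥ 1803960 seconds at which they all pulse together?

Joint pulses occur at multiples of LCM(2849, 777, 1073).
2849 = 7 × 11 × 37
777 = 3 × 7 × 37
1073 = 29 × 37
LCM(2849, 777, 1073) = 3 × 7 × 11 × 29 × 37 = 247863.
Smallest multiple of 247863 that is ≥ 1803960: ⌈1803960/247863⌉ × 247863 = 8 × 247863 = 1982904.

1982904 seconds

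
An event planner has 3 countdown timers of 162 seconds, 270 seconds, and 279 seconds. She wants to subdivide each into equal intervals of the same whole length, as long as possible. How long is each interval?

The interval must divide each timer length; the longest such is the gcd.
162 = 2 × 3^4
270 = 2 × 3^3 × 5
279 = 3^2 × 31
gcd(162, 270, 279) = 3^2 = 9.

9 seconds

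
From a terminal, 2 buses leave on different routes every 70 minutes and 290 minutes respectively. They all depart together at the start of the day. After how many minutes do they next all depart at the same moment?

2030 minutes

The first simultaneous occurrence is after LCM of the individual periods.
70 = 2 × 5 × 7
290 = 2 × 5 × 29
LCM(70, 290) = 2 × 5 × 7 × 29 = 2030.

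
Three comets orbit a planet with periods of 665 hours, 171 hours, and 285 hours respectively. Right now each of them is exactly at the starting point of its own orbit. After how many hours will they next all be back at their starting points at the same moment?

The first simultaneous occurrence is after LCM of the individual periods.
665 = 5 × 7 × 19
171 = 3^2 × 19
285 = 3 × 5 × 19
LCM(665, 171, 285) = 3^2 × 5 × 7 × 19 = 5985.

5985 hours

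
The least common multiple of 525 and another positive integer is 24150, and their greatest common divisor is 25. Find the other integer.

gcd × lcm = product of the two integers, so the other integer is (25 × 24150) / 525 = 1150.

1150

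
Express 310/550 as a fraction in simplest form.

310 = 2 × 5 × 31
550 = 2 × 5^2 × 11
gcd(310, 550) = 2 × 5 = 10.
Divide numerator and denominator by 10: 310/550 = 31/55.

31/55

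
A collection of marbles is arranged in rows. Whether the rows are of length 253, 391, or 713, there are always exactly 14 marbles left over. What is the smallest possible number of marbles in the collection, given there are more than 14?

N − 14 must be a common multiple of 253, 391, and 713.
253 = 11 × 23
391 = 17 × 23
713 = 23 × 31
LCM(253, 391, 713) = 11 × 17 × 23 × 31 = 133331.
Smallest N > 14 is LCM + 14 = 133331 + 14 = 133345.

133345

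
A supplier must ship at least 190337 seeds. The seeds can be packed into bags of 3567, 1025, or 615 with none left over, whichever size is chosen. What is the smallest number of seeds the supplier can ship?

267525

The number of seeds must be a common multiple of 3567, 1025, and 615, so a multiple of their LCM.
3567 = 3 × 29 × 41
1025 = 5^2 × 41
615 = 3 × 5 × 41
LCM(3567, 1025, 615) = 3 × 5^2 × 29 × 41 = 89175.
Smallest multiple of 89175 that is ≥ 190337: ⌈190337/89175⌉ × 89175 = 3 × 89175 = 267525.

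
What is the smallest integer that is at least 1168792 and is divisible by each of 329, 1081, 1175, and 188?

1513400

The integer must be a common multiple of 329, 1081, 1175, and 188, so a multiple of their LCM.
329 = 7 × 47
1081 = 23 × 47
1175 = 5^2 × 47
188 = 2^2 × 47
LCM(329, 1081, 1175, 188) = 2^2 × 5^2 × 7 × 23 × 47 = 756700.
Smallest multiple of 756700 that is ≥ 1168792: ⌈1168792/756700⌉ × 756700 = 2 × 756700 = 1513400.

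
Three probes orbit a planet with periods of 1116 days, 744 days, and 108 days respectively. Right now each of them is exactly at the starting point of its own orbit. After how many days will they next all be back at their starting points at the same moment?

6696 days

The first simultaneous occurrence is after LCM of the individual periods.
1116 = 2^2 × 3^2 × 31
744 = 2^3 × 3 × 31
108 = 2^2 × 3^3
LCM(1116, 744, 108) = 2^3 × 3^3 × 31 = 6696.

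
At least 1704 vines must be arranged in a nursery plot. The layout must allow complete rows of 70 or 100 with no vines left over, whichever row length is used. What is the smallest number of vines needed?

2100

The number of vines must be a common multiple of 70 and 100, so a multiple of their LCM.
70 = 2 × 5 × 7
100 = 2^2 × 5^2
LCM(70, 100) = 2^2 × 5^2 × 7 = 700.
Smallest multiple of 700 that is ≥ 1704: ⌈1704/700⌉ × 700 = 3 × 700 = 2100.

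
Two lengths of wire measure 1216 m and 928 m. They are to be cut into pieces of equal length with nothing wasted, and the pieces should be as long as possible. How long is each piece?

Each piece length must divide every original length, so the longest possible is gcd(1216, 928).
1216 = 2^6 × 19
928 = 2^5 × 29
gcd(1216, 928) = 2^5 = 32.

32 m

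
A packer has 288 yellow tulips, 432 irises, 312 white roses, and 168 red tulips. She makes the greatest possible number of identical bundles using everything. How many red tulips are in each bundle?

Number of bundles = gcd(288, 432, 312, 168).
288 = 2^5 × 3^2
432 = 2^4 × 3^3
312 = 2^3 × 3 × 13
168 = 2^3 × 3 × 7
gcd(288, 432, 312, 168) = 2^3 × 3 = 24.
red tulips per bundle = 168 / 24 = 7.

7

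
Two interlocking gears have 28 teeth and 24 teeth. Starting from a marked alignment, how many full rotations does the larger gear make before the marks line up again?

They are all back at their starting positions together after one LCM of the periods.
28 = 2^2 × 7
24 = 2^3 × 3
LCM(28, 24) = 2^3 × 3 × 7 = 168.
Rotations for period 28: 168 / 28 = 6.

6 rotations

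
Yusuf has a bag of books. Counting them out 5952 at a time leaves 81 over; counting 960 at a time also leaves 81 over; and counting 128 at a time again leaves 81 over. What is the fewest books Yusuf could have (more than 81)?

59601

N − 81 must be a common multiple of 5952, 960, and 128.
5952 = 2^6 × 3 × 31
960 = 2^6 × 3 × 5
128 = 2^7
LCM(5952, 960, 128) = 2^7 × 3 × 5 × 31 = 59520.
Smallest N > 81 is LCM + 81 = 59520 + 81 = 59601.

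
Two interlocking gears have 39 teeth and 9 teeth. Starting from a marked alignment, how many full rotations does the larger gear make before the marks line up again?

They are all back at their starting positions together after one LCM of the periods.
39 = 3 × 13
9 = 3^2
LCM(39, 9) = 3^2 × 13 = 117.
Rotations for period 39: 117 / 39 = 3.

3 rotations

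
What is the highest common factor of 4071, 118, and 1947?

4071 = 3 × 23 × 59
118 = 2 × 59
1947 = 3 × 11 × 59
gcd(4071, 118, 1947) = 59.

59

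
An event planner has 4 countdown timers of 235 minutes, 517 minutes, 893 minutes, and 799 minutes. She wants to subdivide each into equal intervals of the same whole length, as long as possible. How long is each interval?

The interval must divide each timer length; the longest such is the gcd.
235 = 5 × 47
517 = 11 × 47
893 = 19 × 47
799 = 17 × 47
gcd(235, 517, 893, 799) = 47.

47 minutes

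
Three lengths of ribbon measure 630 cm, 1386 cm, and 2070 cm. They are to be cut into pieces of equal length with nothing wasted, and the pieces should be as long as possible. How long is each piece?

18 cm

The greatest length dividing all of 630, 1386, and 2070 is their gcd.
630 = 2 × 3^2 × 5 × 7
1386 = 2 × 3^2 × 7 × 11
2070 = 2 × 3^2 × 5 × 23
gcd(630, 1386, 2070) = 2 × 3^2 = 18.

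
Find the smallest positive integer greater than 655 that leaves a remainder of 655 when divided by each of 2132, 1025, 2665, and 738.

480355

N − 655 must be a common multiple of 2132, 1025, 2665, and 738.
2132 = 2^2 × 13 × 41
1025 = 5^2 × 41
2665 = 5 × 13 × 41
738 = 2 × 3^2 × 41
LCM(2132, 1025, 2665, 738) = 2^2 × 3^2 × 5^2 × 13 × 41 = 479700.
Smallest N > 655 is LCM + 655 = 479700 + 655 = 480355.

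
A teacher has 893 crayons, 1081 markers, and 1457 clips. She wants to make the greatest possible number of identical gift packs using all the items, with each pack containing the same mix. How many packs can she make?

47 packs

The pack count must divide each quantity, so the greatest is gcd(893, 1081, 1457).
893 = 19 × 47
1081 = 23 × 47
1457 = 31 × 47
gcd(893, 1081, 1457) = 47.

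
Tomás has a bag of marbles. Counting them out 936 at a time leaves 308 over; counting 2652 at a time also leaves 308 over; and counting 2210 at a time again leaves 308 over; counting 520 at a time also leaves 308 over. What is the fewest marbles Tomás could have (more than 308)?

N − 308 must be a common multiple of 936, 2652, 2210, and 520.
936 = 2^3 × 3^2 × 13
2652 = 2^2 × 3 × 13 × 17
2210 = 2 × 5 × 13 × 17
520 = 2^3 × 5 × 13
LCM(936, 2652, 2210, 520) = 2^3 × 3^2 × 5 × 13 × 17 = 79560.
Smallest N > 308 is LCM + 308 = 79560 + 308 = 79868.

79868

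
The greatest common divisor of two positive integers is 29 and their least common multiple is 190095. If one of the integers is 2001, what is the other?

For two integers, gcd × lcm = product, so the other is (29 × 190095) / 2001 = 5512755 / 2001 = 2755.

2755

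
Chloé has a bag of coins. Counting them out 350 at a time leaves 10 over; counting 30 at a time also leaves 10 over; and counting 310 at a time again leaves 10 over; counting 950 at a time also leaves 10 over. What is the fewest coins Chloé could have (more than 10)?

618460

N − 10 must be a common multiple of 350, 30, 310, and 950.
350 = 2 × 5^2 × 7
30 = 2 × 3 × 5
310 = 2 × 5 × 31
950 = 2 × 5^2 × 19
LCM(350, 30, 310, 950) = 2 × 3 × 5^2 × 7 × 19 × 31 = 618450.
Smallest N > 10 is LCM + 10 = 618450 + 10 = 618460.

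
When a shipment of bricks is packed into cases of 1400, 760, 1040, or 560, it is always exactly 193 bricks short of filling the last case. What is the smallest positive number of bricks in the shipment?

691407

Being 193 short of a full case of size k means N ≡ −193 (mod k), i.e. N + 193 is a multiple of each size.
1400 = 2^3 × 5^2 × 7
760 = 2^3 × 5 × 19
1040 = 2^4 × 5 × 13
560 = 2^4 × 5 × 7
LCM(1400, 760, 1040, 560) = 2^4 × 5^2 × 7 × 13 × 19 = 691600.
Smallest positive N is 691600 − 193 = 691407.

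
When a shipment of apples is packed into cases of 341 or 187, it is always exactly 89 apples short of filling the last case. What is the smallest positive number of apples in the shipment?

Being 89 short of a full case of size k means N ≡ −89 (mod k), i.e. N + 89 is a multiple of each size.
341 = 11 × 31
187 = 11 × 17
LCM(341, 187) = 11 × 17 × 31 = 5797.
Smallest positive N is 5797 − 89 = 5708.

5708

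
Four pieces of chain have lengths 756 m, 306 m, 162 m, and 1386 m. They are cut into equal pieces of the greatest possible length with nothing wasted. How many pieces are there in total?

Piece length = gcd(756, 306, 162, 1386).
756 = 2^2 × 3^3 × 7
306 = 2 × 3^2 × 17
162 = 2 × 3^4
1386 = 2 × 3^2 × 7 × 11
gcd(756, 306, 162, 1386) = 2 × 3^2 = 18.
Total pieces = 756/18 + 306/18 + 162/18 + 1386/18 = 42 + 17 + 9 + 77 = 145.

145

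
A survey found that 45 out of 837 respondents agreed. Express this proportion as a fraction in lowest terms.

5/93

45 = 3^2 × 5
837 = 3^3 × 31
gcd(45, 837) = 3^2 = 9.
Divide numerator and denominator by 9: 45/837 = 5/93.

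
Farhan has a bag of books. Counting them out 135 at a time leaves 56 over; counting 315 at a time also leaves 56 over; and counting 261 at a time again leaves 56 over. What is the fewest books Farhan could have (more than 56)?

27461

N − 56 must be a common multiple of 135, 315, and 261.
135 = 3^3 × 5
315 = 3^2 × 5 × 7
261 = 3^2 × 29
LCM(135, 315, 261) = 3^3 × 5 × 7 × 29 = 27405.
Smallest N > 56 is LCM + 56 = 27405 + 56 = 27461.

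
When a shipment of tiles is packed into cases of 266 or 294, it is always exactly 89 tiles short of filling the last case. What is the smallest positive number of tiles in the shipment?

5497

Being 89 short of a full case of size k means N ≡ −89 (mod k), i.e. N + 89 is a multiple of each size.
266 = 2 × 7 × 19
294 = 2 × 3 × 7^2
LCM(266, 294) = 2 × 3 × 7^2 × 19 = 5586.
Smallest positive N is 5586 − 89 = 5497.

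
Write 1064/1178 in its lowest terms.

1064 = 2^3 × 7 × 19
1178 = 2 × 19 × 31
gcd(1064, 1178) = 2 × 19 = 38.
Divide numerator and denominator by 38: 1064/1178 = 28/31.

28/31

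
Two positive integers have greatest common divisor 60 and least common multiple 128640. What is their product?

7718400

For any two positive integers, gcd × lcm = product = 60 × 128640 = 7718400.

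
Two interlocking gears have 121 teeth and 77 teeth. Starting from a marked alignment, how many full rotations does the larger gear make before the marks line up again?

7 rotations

They are all back at their starting positions together after one LCM of the periods.
121 = 11^2
77 = 7 × 11
LCM(121, 77) = 7 × 11^2 = 847.
Rotations for period 121: 847 / 121 = 7.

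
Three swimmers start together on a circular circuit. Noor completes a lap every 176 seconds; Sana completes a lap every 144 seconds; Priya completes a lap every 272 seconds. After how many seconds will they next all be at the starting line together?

We need the least common multiple of the intervals.
176 = 2^4 × 11
144 = 2^4 × 3^2
272 = 2^4 × 17
LCM(176, 144, 272) = 2^4 × 3^2 × 11 × 17 = 26928.

26928 seconds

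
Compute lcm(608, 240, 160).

9120

608 = 2^5 × 19
240 = 2^4 × 3 × 5
160 = 2^5 × 5
LCM(608, 240, 160) = 2^5 × 3 × 5 × 19 = 9120.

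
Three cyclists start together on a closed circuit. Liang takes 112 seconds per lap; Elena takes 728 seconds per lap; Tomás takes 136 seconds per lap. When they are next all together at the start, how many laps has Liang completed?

All finish a whole number of cycles simultaneously at t = LCM of the periods.
112 = 2^4 × 7
728 = 2^3 × 7 × 13
136 = 2^3 × 17
LCM(112, 728, 136) = 2^4 × 7 × 13 × 17 = 24752.
Laps for period 112: 24752 / 112 = 221.

221 laps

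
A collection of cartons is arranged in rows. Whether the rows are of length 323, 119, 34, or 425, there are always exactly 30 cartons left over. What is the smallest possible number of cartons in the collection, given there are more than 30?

N − 30 must be a common multiple of 323, 119, 34, and 425.
323 = 17 × 19
119 = 7 × 17
34 = 2 × 17
425 = 5^2 × 17
LCM(323, 119, 34, 425) = 2 × 5^2 × 7 × 17 × 19 = 113050.
Smallest N > 30 is LCM + 30 = 113050 + 30 = 113080.

113080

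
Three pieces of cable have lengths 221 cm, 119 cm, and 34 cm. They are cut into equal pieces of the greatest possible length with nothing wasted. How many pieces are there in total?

Piece length = gcd(221, 119, 34).
221 = 13 × 17
119 = 7 × 17
34 = 2 × 17
gcd(221, 119, 34) = 17.
Total pieces = 221/17 + 119/17 + 34/17 = 13 + 7 + 2 = 22.

22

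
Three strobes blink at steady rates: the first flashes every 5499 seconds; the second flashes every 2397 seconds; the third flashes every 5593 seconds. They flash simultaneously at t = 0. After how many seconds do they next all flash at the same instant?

654381 seconds

They coincide at every common multiple of the periods; the first is the LCM.
5499 = 3^2 × 13 × 47
2397 = 3 × 17 × 47
5593 = 7 × 17 × 47
LCM(5499, 2397, 5593) = 3^2 × 7 × 13 × 17 × 47 = 654381.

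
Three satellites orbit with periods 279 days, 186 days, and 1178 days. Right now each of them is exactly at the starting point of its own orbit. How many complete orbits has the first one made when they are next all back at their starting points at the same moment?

38 orbits

All finish a whole number of cycles simultaneously at t = LCM of the periods.
279 = 3^2 × 31
186 = 2 × 3 × 31
1178 = 2 × 19 × 31
LCM(279, 186, 1178) = 2 × 3^2 × 19 × 31 = 10602.
Orbits for period 279: 10602 / 279 = 38.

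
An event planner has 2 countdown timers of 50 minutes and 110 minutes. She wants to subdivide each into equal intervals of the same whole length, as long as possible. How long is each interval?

10 minutes

The interval must divide each timer length; the longest such is the gcd.
50 = 2 × 5^2
110 = 2 × 5 × 11
gcd(50, 110) = 2 × 5 = 10.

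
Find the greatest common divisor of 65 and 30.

5

65 = 5 × 13
30 = 2 × 3 × 5
gcd(65, 30) = 5.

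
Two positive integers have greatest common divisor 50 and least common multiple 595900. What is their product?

For any two positive integers, gcd × lcm = product = 50 × 595900 = 29795000.

29795000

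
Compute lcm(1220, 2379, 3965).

1220 = 2^2 × 5 × 61
2379 = 3 × 13 × 61
3965 = 5 × 13 × 61
LCM(1220, 2379, 3965) = 2^2 × 3 × 5 × 13 × 61 = 47580.

47580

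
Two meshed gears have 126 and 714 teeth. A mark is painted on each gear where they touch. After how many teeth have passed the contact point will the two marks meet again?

2142 teeth

They coincide at every common multiple of the periods; the first is the LCM.
126 = 2 × 3^2 × 7
714 = 2 × 3 × 7 × 17
LCM(126, 714) = 2 × 3^2 × 7 × 17 = 2142.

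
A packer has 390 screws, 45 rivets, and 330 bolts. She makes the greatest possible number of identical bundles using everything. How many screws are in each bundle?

Number of bundles = gcd(390, 45, 330).
390 = 2 × 3 × 5 × 13
45 = 3^2 × 5
330 = 2 × 3 × 5 × 11
gcd(390, 45, 330) = 3 × 5 = 15.
screws per bundle = 390 / 15 = 26.

26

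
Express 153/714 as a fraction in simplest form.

153 = 3^2 × 17
714 = 2 × 3 × 7 × 17
gcd(153, 714) = 3 × 17 = 51.
Divide numerator and denominator by 51: 153/714 = 3/14.

3/14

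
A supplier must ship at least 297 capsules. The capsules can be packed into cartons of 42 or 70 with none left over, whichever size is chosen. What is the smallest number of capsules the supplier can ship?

The number of capsules must be a common multiple of 42 and 70, so a multiple of their LCM.
42 = 2 × 3 × 7
70 = 2 × 5 × 7
LCM(42, 70) = 2 × 3 × 5 × 7 = 210.
Smallest multiple of 210 that is ≥ 297: ⌈297/210⌉ × 210 = 2 × 210 = 420.

420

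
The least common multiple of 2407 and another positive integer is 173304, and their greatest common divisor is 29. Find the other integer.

gcd × lcm = product of the two integers, so the other integer is (29 × 173304) / 2407 = 2088.

2088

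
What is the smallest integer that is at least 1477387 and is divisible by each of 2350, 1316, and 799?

The integer must be a common multiple of 2350, 1316, and 799, so a multiple of their LCM.
2350 = 2 × 5^2 × 47
1316 = 2^2 × 7 × 47
799 = 17 × 47
LCM(2350, 1316, 799) = 2^2 × 5^2 × 7 × 17 × 47 = 559300.
Smallest multiple of 559300 that is ≥ 1477387: ⌈1477387/559300⌉ × 559300 = 3 × 559300 = 1677900.

1677900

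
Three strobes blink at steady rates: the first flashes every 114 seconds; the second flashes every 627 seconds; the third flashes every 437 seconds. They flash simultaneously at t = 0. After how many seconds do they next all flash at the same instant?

28842 seconds

The first simultaneous occurrence is after LCM of the individual periods.
114 = 2 × 3 × 19
627 = 3 × 11 × 19
437 = 19 × 23
LCM(114, 627, 437) = 2 × 3 × 11 × 19 × 23 = 28842.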